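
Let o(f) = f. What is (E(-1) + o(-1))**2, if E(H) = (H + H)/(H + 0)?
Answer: 1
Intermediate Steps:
E(H) = 2 (E(H) = (2*H)/H = 2)
(E(-1) + o(-1))**2 = (2 - 1)**2 = 1**2 = 1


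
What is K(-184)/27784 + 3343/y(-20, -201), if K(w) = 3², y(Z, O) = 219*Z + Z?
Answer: -11605289/15281200 ≈ -0.75945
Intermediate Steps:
y(Z, O) = 220*Z
K(w) = 9
K(-184)/27784 + 3343/y(-20, -201) = 9/27784 + 3343/((220*(-20))) = 9*(1/27784) + 3343/(-4400) = 9/27784 + 3343*(-1/4400) = 9/27784 - 3343/4400 = -11605289/15281200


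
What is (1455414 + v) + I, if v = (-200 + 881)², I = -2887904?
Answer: -968729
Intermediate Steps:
v = 463761 (v = 681² = 463761)
(1455414 + v) + I = (1455414 + 463761) - 2887904 = 1919175 - 2887904 = -968729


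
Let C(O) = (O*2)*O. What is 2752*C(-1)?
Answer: 5504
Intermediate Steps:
C(O) = 2*O² (C(O) = (2*O)*O = 2*O²)
2752*C(-1) = 2752*(2*(-1)²) = 2752*(2*1) = 2752*2 = 5504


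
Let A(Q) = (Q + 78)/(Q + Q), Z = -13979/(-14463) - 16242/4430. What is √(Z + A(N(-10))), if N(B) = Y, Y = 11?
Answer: √74266141348604590/234927330 ≈ 1.1600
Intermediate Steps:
Z = -86490538/32035545 (Z = -13979*(-1/14463) - 16242*1/4430 = 13979/14463 - 8121/2215 = -86490538/32035545 ≈ -2.6998)
N(B) = 11
A(Q) = (78 + Q)/(2*Q) (A(Q) = (78 + Q)/((2*Q)) = (78 + Q)*(1/(2*Q)) = (78 + Q)/(2*Q))
√(Z + A(N(-10))) = √(-86490538/32035545 + (½)*(78 + 11)/11) = √(-86490538/32035545 + (½)*(1/11)*89) = √(-86490538/32035545 + 89/22) = √(948371669/704781990) = √74266141348604590/234927330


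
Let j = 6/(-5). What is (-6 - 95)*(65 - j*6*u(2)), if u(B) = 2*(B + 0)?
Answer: -47369/5 ≈ -9473.8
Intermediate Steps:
u(B) = 2*B
j = -6/5 (j = 6*(-⅕) = -6/5 ≈ -1.2000)
(-6 - 95)*(65 - j*6*u(2)) = (-6 - 95)*(65 - (-6/5*6)*2*2) = -101*(65 - (-36)*4/5) = -101*(65 - 1*(-144/5)) = -101*(65 + 144/5) = -101*469/5 = -47369/5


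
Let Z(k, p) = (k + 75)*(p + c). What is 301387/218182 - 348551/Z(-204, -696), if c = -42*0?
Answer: -456797/182664 ≈ -2.5008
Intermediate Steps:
c = 0
Z(k, p) = p*(75 + k) (Z(k, p) = (k + 75)*(p + 0) = (75 + k)*p = p*(75 + k))
301387/218182 - 348551/Z(-204, -696) = 301387/218182 - 348551*(-1/(696*(75 - 204))) = 301387*(1/218182) - 348551/((-696*(-129))) = 163/118 - 348551/89784 = 163/118 - 348551*1/89784 = 163/118 - 12019/3096 = -456797/182664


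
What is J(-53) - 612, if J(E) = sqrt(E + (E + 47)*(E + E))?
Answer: -612 + sqrt(583) ≈ -587.85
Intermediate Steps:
J(E) = sqrt(E + 2*E*(47 + E)) (J(E) = sqrt(E + (47 + E)*(2*E)) = sqrt(E + 2*E*(47 + E)))
J(-53) - 612 = sqrt(-53*(95 + 2*(-53))) - 612 = sqrt(-53*(95 - 106)) - 612 = sqrt(-53*(-11)) - 612 = sqrt(583) - 612 = -612 + sqrt(583)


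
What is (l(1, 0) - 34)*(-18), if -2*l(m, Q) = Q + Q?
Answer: 612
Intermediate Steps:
l(m, Q) = -Q (l(m, Q) = -(Q + Q)/2 = -Q)
(l(1, 0) - 34)*(-18) = (-1*0 - 34)*(-18) = (0 - 34)*(-18) = -34*(-18) = 612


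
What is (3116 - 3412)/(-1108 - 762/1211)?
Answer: 179228/671275 ≈ 0.26700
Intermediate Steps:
(3116 - 3412)/(-1108 - 762/1211) = -296/(-1108 - 762*1/1211) = -296/(-1108 - 762/1211) = -296/(-1342550/1211) = -296*(-1211/1342550) = 179228/671275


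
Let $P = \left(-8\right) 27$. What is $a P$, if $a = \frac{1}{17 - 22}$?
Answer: $\frac{216}{5} \approx 43.2$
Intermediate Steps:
$P = -216$
$a = - \frac{1}{5}$ ($a = \frac{1}{-5} = - \frac{1}{5} \approx -0.2$)
$a P = \left(- \frac{1}{5}\right) \left(-216\right) = \frac{216}{5}$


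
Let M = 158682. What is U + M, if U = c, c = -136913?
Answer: 21769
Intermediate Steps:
U = -136913
U + M = -136913 + 158682 = 21769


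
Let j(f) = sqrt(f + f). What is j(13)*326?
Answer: 326*sqrt(26) ≈ 1662.3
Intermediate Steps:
j(f) = sqrt(2)*sqrt(f) (j(f) = sqrt(2*f) = sqrt(2)*sqrt(f))
j(13)*326 = (sqrt(2)*sqrt(13))*326 = sqrt(26)*326 = 326*sqrt(26)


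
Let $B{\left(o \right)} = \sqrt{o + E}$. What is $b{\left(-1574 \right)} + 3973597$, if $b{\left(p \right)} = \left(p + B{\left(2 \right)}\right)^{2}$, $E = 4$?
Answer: $6451079 - 3148 \sqrt{6} \approx 6.4434 \cdot 10^{6}$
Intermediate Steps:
$B{\left(o \right)} = \sqrt{4 + o}$ ($B{\left(o \right)} = \sqrt{o + 4} = \sqrt{4 + o}$)
$b{\left(p \right)} = \left(p + \sqrt{6}\right)^{2}$ ($b{\left(p \right)} = \left(p + \sqrt{4 + 2}\right)^{2} = \left(p + \sqrt{6}\right)^{2}$)
$b{\left(-1574 \right)} + 3973597 = \left(-1574 + \sqrt{6}\right)^{2} + 3973597 = 3973597 + \left(-1574 + \sqrt{6}\right)^{2}$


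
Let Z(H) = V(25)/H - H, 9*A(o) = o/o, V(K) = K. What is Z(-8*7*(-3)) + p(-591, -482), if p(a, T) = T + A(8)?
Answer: -327469/504 ≈ -649.74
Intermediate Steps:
A(o) = 1/9 (A(o) = (o/o)/9 = (1/9)*1 = 1/9)
p(a, T) = 1/9 + T (p(a, T) = T + 1/9 = 1/9 + T)
Z(H) = -H + 25/H (Z(H) = 25/H - H = -H + 25/H)
Z(-8*7*(-3)) + p(-591, -482) = (-(-8*7)*(-3) + 25/((-8*7*(-3)))) + (1/9 - 482) = (-(-56)*(-3) + 25/((-56*(-3)))) - 4337/9 = (-1*168 + 25/168) - 4337/9 = (-168 + 25*(1/168)) - 4337/9 = (-168 + 25/168) - 4337/9 = -28199/168 - 4337/9 = -327469/504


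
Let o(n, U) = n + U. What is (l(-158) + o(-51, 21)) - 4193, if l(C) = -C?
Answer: -4065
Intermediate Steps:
o(n, U) = U + n
(l(-158) + o(-51, 21)) - 4193 = (-1*(-158) + (21 - 51)) - 4193 = (158 - 30) - 4193 = 128 - 4193 = -4065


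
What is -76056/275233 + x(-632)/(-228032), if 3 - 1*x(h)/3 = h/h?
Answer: -1238918085/4482995104 ≈ -0.27636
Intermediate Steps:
x(h) = 6 (x(h) = 9 - 3*h/h = 9 - 3*1 = 9 - 3 = 6)
-76056/275233 + x(-632)/(-228032) = -76056/275233 + 6/(-228032) = -76056*1/275233 + 6*(-1/228032) = -76056/275233 - 3/114016 = -1238918085/4482995104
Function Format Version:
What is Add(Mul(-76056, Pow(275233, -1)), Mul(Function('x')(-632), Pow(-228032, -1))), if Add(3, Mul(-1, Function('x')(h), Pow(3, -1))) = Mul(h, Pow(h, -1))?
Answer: Rational(-1238918085, 4482995104) ≈ -0.27636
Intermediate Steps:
Function('x')(h) = 6 (Function('x')(h) = Add(9, Mul(-3, Mul(h, Pow(h, -1)))) = Add(9, Mul(-3, 1)) = Add(9, -3) = 6)
Add(Mul(-76056, Pow(275233, -1)), Mul(Function('x')(-632), Pow(-228032, -1))) = Add(Mul(-76056, Pow(275233, -1)), Mul(6, Pow(-228032, -1))) = Add(Mul(-76056, Rational(1, 275233)), Mul(6, Rational(-1, 228032))) = Add(Rational(-76056, 275233), Rational(-3, 114016)) = Rational(-1238918085, 4482995104)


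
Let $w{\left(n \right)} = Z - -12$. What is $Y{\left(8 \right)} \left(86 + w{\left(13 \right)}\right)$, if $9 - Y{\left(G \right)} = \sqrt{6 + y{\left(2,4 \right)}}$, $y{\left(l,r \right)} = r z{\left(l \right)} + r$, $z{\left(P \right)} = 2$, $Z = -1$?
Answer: $873 - 291 \sqrt{2} \approx 461.46$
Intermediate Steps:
$w{\left(n \right)} = 11$ ($w{\left(n \right)} = -1 - -12 = -1 + 12 = 11$)
$y{\left(l,r \right)} = 3 r$ ($y{\left(l,r \right)} = r 2 + r = 2 r + r = 3 r$)
$Y{\left(G \right)} = 9 - 3 \sqrt{2}$ ($Y{\left(G \right)} = 9 - \sqrt{6 + 3 \cdot 4} = 9 - \sqrt{6 + 12} = 9 - \sqrt{18} = 9 - 3 \sqrt{2}$)
$Y{\left(8 \right)} \left(86 + w{\left(13 \right)}\right) = \left(9 - 3 \sqrt{2}\right) \left(86 + 11\right) = \left(9 - 3 \sqrt{2}\right) 97 = 873 - 291 \sqrt{2}$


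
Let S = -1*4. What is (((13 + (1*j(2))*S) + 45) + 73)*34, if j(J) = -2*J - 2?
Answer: 5270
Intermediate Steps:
S = -4
j(J) = -2 - 2*J
(((13 + (1*j(2))*S) + 45) + 73)*34 = (((13 + (1*(-2 - 2*2))*(-4)) + 45) + 73)*34 = (((13 + (1*(-2 - 4))*(-4)) + 45) + 73)*34 = (((13 + (1*(-6))*(-4)) + 45) + 73)*34 = (((13 - 6*(-4)) + 45) + 73)*34 = (((13 + 24) + 45) + 73)*34 = ((37 + 45) + 73)*34 = (82 + 73)*34 = 155*34 = 5270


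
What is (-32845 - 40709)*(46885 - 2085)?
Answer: -3295219200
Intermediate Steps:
(-32845 - 40709)*(46885 - 2085) = -73554*44800 = -3295219200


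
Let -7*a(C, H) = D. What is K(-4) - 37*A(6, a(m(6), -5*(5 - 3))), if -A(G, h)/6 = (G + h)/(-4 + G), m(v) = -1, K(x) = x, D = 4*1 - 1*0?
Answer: 4190/7 ≈ 598.57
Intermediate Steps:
D = 4 (D = 4 + 0 = 4)
a(C, H) = -4/7 (a(C, H) = -1/7*4 = -4/7)
A(G, h) = -6*(G + h)/(-4 + G)
K(-4) - 37*A(6, a(m(6), -5*(5 - 3))) = -4 - 222*(-1*6 - 1*(-4/7))/(-4 + 6) = -4 - 222*(-6 + 4/7)/2 = -4 - 222*(-38)/(2*7) = -4 - 37*(-114/7) = -4 + 4218/7 = 4190/7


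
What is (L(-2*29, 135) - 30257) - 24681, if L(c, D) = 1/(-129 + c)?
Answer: -10273407/187 ≈ -54938.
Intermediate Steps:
(L(-2*29, 135) - 30257) - 24681 = (1/(-129 - 2*29) - 30257) - 24681 = (1/(-129 - 58) - 30257) - 24681 = (1/(-187) - 30257) - 24681 = (-1/187 - 30257) - 24681 = -5658060/187 - 24681 = -10273407/187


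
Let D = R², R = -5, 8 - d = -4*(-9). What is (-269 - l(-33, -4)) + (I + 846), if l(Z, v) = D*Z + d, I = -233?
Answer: 1197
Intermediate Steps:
d = -28 (d = 8 - (-4)*(-9) = 8 - 1*36 = 8 - 36 = -28)
D = 25 (D = (-5)² = 25)
l(Z, v) = -28 + 25*Z (l(Z, v) = 25*Z - 28 = -28 + 25*Z)
(-269 - l(-33, -4)) + (I + 846) = (-269 - (-28 + 25*(-33))) + (-233 + 846) = (-269 - (-28 - 825)) + 613 = (-269 - 1*(-853)) + 613 = (-269 + 853) + 613 = 584 + 613 = 1197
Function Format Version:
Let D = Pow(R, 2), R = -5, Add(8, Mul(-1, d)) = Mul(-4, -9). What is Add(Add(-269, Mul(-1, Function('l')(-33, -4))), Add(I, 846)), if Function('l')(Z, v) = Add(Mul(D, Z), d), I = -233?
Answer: 1197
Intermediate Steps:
d = -28 (d = Add(8, Mul(-1, Mul(-4, -9))) = Add(8, Mul(-1, 36)) = Add(8, -36) = -28)
D = 25 (D = Pow(-5, 2) = 25)
Function('l')(Z, v) = Add(-28, Mul(25, Z)) (Function('l')(Z, v) = Add(Mul(25, Z), -28) = Add(-28, Mul(25, Z)))
Add(Add(-269, Mul(-1, Function('l')(-33, -4))), Add(I, 846)) = Add(Add(-269, Mul(-1, Add(-28, Mul(25, -33)))), Add(-233, 846)) = Add(Add(-269, Mul(-1, Add(-28, -825))), 613) = Add(Add(-269, Mul(-1, -853)), 613) = Add(Add(-269, 853), 613) = Add(584, 613) = 1197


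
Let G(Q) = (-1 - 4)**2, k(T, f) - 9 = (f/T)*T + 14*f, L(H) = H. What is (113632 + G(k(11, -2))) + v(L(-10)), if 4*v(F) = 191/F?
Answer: 4546089/40 ≈ 1.1365e+5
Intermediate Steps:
v(F) = 191/(4*F) (v(F) = (191/F)/4 = 191/(4*F))
k(T, f) = 9 + 15*f (k(T, f) = 9 + ((f/T)*T + 14*f) = 9 + (f + 14*f) = 9 + 15*f)
G(Q) = 25 (G(Q) = (-5)**2 = 25)
(113632 + G(k(11, -2))) + v(L(-10)) = (113632 + 25) + (191/4)/(-10) = 113657 + (191/4)*(-1/10) = 113657 - 191/40 = 4546089/40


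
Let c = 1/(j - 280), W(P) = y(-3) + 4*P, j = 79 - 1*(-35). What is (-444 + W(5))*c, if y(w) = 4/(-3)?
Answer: 638/249 ≈ 2.5622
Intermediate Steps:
y(w) = -4/3 (y(w) = 4*(-1/3) = -4/3)
j = 114 (j = 79 + 35 = 114)
W(P) = -4/3 + 4*P
c = -1/166 (c = 1/(114 - 280) = 1/(-166) = -1/166 ≈ -0.0060241)
(-444 + W(5))*c = (-444 + (-4/3 + 4*5))*(-1/166) = (-444 + (-4/3 + 20))*(-1/166) = (-444 + 56/3)*(-1/166) = -1276/3*(-1/166) = 638/249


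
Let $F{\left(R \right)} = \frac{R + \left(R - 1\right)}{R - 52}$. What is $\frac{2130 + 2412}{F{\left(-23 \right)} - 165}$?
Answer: $- \frac{170325}{6164} \approx -27.632$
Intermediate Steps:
$F{\left(R \right)} = \frac{-1 + 2 R}{-52 + R}$ ($F{\left(R \right)} = \frac{R + \left(-1 + R\right)}{-52 + R} = \frac{-1 + 2 R}{-52 + R}$)
$\frac{2130 + 2412}{F{\left(-23 \right)} - 165} = \frac{2130 + 2412}{\frac{-1 + 2 \left(-23\right)}{-52 - 23} - 165} = \frac{4542}{\frac{-1 - 46}{-75} - 165} = \frac{4542}{\left(- \frac{1}{75}\right) \left(-47\right) - 165} = \frac{4542}{\frac{47}{75} - 165} = \frac{4542}{- \frac{12328}{75}} = 4542 \left(- \frac{75}{12328}\right) = - \frac{170325}{6164}$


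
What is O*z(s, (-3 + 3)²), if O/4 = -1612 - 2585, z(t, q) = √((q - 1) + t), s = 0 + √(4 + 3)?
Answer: -16788*√(-1 + √7) ≈ -21537.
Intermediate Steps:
s = √7 (s = 0 + √7 = √7 ≈ 2.6458)
z(t, q) = √(-1 + q + t) (z(t, q) = √((-1 + q) + t) = √(-1 + q + t))
O = -16788 (O = 4*(-1612 - 2585) = 4*(-4197) = -16788)
O*z(s, (-3 + 3)²) = -16788*√(-1 + (-3 + 3)² + √7) = -16788*√(-1 + 0² + √7) = -16788*√(-1 + 0 + √7) = -16788*√(-1 + √7)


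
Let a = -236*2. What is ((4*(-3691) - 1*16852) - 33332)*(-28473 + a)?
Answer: 1879919860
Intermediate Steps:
a = -472
((4*(-3691) - 1*16852) - 33332)*(-28473 + a) = ((4*(-3691) - 1*16852) - 33332)*(-28473 - 472) = ((-14764 - 16852) - 33332)*(-28945) = (-31616 - 33332)*(-28945) = -64948*(-28945) = 1879919860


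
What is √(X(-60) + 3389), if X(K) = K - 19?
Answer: √3310 ≈ 57.533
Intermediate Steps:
X(K) = -19 + K
√(X(-60) + 3389) = √((-19 - 60) + 3389) = √(-79 + 3389) = √3310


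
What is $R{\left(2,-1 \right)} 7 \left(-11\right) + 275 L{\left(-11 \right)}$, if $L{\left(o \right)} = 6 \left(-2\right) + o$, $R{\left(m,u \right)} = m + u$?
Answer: $-6402$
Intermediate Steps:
$L{\left(o \right)} = -12 + o$
$R{\left(2,-1 \right)} 7 \left(-11\right) + 275 L{\left(-11 \right)} = \left(2 - 1\right) 7 \left(-11\right) + 275 \left(-12 - 11\right) = 1 \cdot 7 \left(-11\right) + 275 \left(-23\right) = 7 \left(-11\right) - 6325 = -77 - 6325 = -6402$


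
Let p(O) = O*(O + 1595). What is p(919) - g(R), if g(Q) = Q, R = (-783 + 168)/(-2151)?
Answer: 1656532217/717 ≈ 2.3104e+6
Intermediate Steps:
R = 205/717 (R = -615*(-1/2151) = 205/717 ≈ 0.28591)
p(O) = O*(1595 + O)
p(919) - g(R) = 919*(1595 + 919) - 1*205/717 = 919*2514 - 205/717 = 2310366 - 205/717 = 1656532217/717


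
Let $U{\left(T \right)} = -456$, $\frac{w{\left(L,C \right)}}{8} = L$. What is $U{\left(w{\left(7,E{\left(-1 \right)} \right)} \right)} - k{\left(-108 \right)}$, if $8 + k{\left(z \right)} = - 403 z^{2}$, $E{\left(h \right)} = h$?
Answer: $4700144$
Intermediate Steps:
$w{\left(L,C \right)} = 8 L$
$k{\left(z \right)} = -8 - 403 z^{2}$
$U{\left(w{\left(7,E{\left(-1 \right)} \right)} \right)} - k{\left(-108 \right)} = -456 - \left(-8 - 403 \left(-108\right)^{2}\right) = -456 - \left(-8 - 4700592\right) = -456 - -4700600 = -456 + 4700600 = 4700144$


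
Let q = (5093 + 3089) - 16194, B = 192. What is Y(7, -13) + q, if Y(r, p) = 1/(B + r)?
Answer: -1594387/199 ≈ -8012.0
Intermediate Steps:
Y(r, p) = 1/(192 + r)
q = -8012 (q = 8182 - 16194 = -8012)
Y(7, -13) + q = 1/(192 + 7) - 8012 = 1/199 - 8012 = -1594387/199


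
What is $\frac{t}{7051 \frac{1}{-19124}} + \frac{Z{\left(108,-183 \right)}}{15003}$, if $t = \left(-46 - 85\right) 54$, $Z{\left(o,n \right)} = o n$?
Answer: $\frac{225501570396}{11754017} \approx 19185.0$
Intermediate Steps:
$Z{\left(o,n \right)} = n o$
$t = -7074$ ($t = \left(-131\right) 54 = -7074$)
$\frac{t}{7051 \frac{1}{-19124}} + \frac{Z{\left(108,-183 \right)}}{15003} = - \frac{7074}{7051 \frac{1}{-19124}} + \frac{\left(-183\right) 108}{15003} = - \frac{7074}{7051 \left(- \frac{1}{19124}\right)} - \frac{2196}{1667} = - \frac{7074}{- \frac{7051}{19124}} - \frac{2196}{1667} = \left(-7074\right) \left(- \frac{19124}{7051}\right) - \frac{2196}{1667} = \frac{135283176}{7051} - \frac{2196}{1667} = \frac{225501570396}{11754017}$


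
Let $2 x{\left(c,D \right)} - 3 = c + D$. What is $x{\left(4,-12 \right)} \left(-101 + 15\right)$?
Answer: $215$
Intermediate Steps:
$x{\left(c,D \right)} = \frac{3}{2} + \frac{D}{2} + \frac{c}{2}$ ($x{\left(c,D \right)} = \frac{3}{2} + \frac{c + D}{2} = \frac{3}{2} + \frac{D + c}{2} = \frac{3}{2} + \left(\frac{D}{2} + \frac{c}{2}\right) = \frac{3}{2} + \frac{D}{2} + \frac{c}{2}$)
$x{\left(4,-12 \right)} \left(-101 + 15\right) = \left(\frac{3}{2} + \frac{1}{2} \left(-12\right) + \frac{1}{2} \cdot 4\right) \left(-101 + 15\right) = \left(\frac{3}{2} - 6 + 2\right) \left(-86\right) = \left(- \frac{5}{2}\right) \left(-86\right) = 215$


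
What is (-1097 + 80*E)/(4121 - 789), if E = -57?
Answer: -5657/3332 ≈ -1.6978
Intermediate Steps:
(-1097 + 80*E)/(4121 - 789) = (-1097 + 80*(-57))/(4121 - 789) = (-1097 - 4560)/3332 = -5657*1/3332 = -5657/3332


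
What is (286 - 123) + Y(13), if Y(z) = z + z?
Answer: 189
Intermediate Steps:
Y(z) = 2*z
(286 - 123) + Y(13) = (286 - 123) + 2*13 = 163 + 26 = 189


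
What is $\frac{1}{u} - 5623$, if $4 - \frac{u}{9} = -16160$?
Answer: $- \frac{818011547}{145476} \approx -5623.0$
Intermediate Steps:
$u = 145476$ ($u = 36 - -145440 = 36 + 145440 = 145476$)
$\frac{1}{u} - 5623 = \frac{1}{145476} - 5623 = - \frac{818011547}{145476}$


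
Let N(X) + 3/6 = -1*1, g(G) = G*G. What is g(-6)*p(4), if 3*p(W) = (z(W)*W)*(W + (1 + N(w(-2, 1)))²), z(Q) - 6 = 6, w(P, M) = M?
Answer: 2448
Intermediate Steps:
g(G) = G²
z(Q) = 12 (z(Q) = 6 + 6 = 12)
N(X) = -3/2 (N(X) = -½ - 1*1 = -½ - 1 = -3/2)
p(W) = 4*W*(¼ + W) (p(W) = ((12*W)*(W + (1 - 3/2)²))/3 = ((12*W)*(W + (-½)²))/3 = ((12*W)*(W + ¼))/3 = ((12*W)*(¼ + W))/3 = (12*W*(¼ + W))/3 = 4*W*(¼ + W))
g(-6)*p(4) = (-6)²*(4*(1 + 4*4)) = 36*(4*(1 + 16)) = 36*(4*17) = 36*68 = 2448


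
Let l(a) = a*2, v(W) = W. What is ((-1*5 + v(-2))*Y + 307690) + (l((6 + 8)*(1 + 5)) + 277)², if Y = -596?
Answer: 509887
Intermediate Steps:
l(a) = 2*a
((-1*5 + v(-2))*Y + 307690) + (l((6 + 8)*(1 + 5)) + 277)² = ((-1*5 - 2)*(-596) + 307690) + (2*((6 + 8)*(1 + 5)) + 277)² = ((-5 - 2)*(-596) + 307690) + (2*(14*6) + 277)² = (-7*(-596) + 307690) + (2*84 + 277)² = (4172 + 307690) + (168 + 277)² = 311862 + 445² = 311862 + 198025 = 509887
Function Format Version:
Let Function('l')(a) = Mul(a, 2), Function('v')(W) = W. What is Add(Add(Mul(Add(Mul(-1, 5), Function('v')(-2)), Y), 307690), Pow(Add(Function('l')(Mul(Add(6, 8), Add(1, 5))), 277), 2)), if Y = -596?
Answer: 509887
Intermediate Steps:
Function('l')(a) = Mul(2, a)
Add(Add(Mul(Add(Mul(-1, 5), Function('v')(-2)), Y), 307690), Pow(Add(Function('l')(Mul(Add(6, 8), Add(1, 5))), 277), 2)) = Add(Add(Mul(Add(Mul(-1, 5), -2), -596), 307690), Pow(Add(Mul(2, Mul(Add(6, 8), Add(1, 5))), 277), 2)) = Add(Add(Mul(Add(-5, -2), -596), 307690), Pow(Add(Mul(2, Mul(14, 6)), 277), 2)) = Add(Add(Mul(-7, -596), 307690), Pow(Add(Mul(2, 84), 277), 2)) = Add(Add(4172, 307690), Pow(Add(168, 277), 2)) = Add(311862, Pow(445, 2)) = Add(311862, 198025) = 509887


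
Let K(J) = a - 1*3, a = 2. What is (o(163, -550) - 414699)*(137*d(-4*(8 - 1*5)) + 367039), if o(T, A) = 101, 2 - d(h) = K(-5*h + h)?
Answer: -152344035100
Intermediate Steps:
K(J) = -1 (K(J) = 2 - 1*3 = 2 - 3 = -1)
d(h) = 3 (d(h) = 2 - 1*(-1) = 2 + 1 = 3)
(o(163, -550) - 414699)*(137*d(-4*(8 - 1*5)) + 367039) = (101 - 414699)*(137*3 + 367039) = -414598*(411 + 367039) = -414598*367450 = -152344035100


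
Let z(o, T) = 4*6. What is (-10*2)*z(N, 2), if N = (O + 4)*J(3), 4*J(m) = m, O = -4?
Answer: -480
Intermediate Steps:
J(m) = m/4
N = 0 (N = (-4 + 4)*((¼)*3) = 0*(¾) = 0)
z(o, T) = 24
(-10*2)*z(N, 2) = -10*2*24 = -20*24 = -480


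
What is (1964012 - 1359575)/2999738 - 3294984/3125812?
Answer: -1998683071587/2344154259314 ≈ -0.85262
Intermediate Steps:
(1964012 - 1359575)/2999738 - 3294984/3125812 = 604437*(1/2999738) - 3294984*1/3125812 = 604437/2999738 - 823746/781453 = -1998683071587/2344154259314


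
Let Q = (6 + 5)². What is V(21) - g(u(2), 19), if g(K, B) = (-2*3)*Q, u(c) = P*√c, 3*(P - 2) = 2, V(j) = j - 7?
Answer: 740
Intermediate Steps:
V(j) = -7 + j
P = 8/3 (P = 2 + (⅓)*2 = 2 + ⅔ = 8/3 ≈ 2.6667)
u(c) = 8*√c/3
Q = 121 (Q = 11² = 121)
g(K, B) = -726 (g(K, B) = -2*3*121 = -6*121 = -726)
V(21) - g(u(2), 19) = (-7 + 21) - 1*(-726) = 14 + 726 = 740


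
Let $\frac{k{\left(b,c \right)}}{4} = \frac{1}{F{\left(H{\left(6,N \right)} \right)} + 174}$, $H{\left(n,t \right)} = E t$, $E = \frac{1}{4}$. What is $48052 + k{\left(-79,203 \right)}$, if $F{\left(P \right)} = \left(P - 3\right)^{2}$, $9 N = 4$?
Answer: $\frac{354864182}{7385} \approx 48052.0$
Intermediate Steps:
$N = \frac{4}{9}$ ($N = \frac{1}{9} \cdot 4 = \frac{4}{9} \approx 0.44444$)
$E = \frac{1}{4} \approx 0.25$
$H{\left(n,t \right)} = \frac{t}{4}$
$F{\left(P \right)} = \left(-3 + P\right)^{2}$
$k{\left(b,c \right)} = \frac{162}{7385}$ ($k{\left(b,c \right)} = \frac{4}{\left(-3 + \frac{1}{4} \cdot \frac{4}{9}\right)^{2} + 174} = \frac{4}{\left(-3 + \frac{1}{9}\right)^{2} + 174} = \frac{4}{\left(- \frac{26}{9}\right)^{2} + 174} = \frac{4}{\frac{676}{81} + 174} = \frac{4}{\frac{14770}{81}} = 4 \cdot \frac{81}{14770} = \frac{162}{7385}$)
$48052 + k{\left(-79,203 \right)} = 48052 + \frac{162}{7385} = \frac{354864182}{7385}$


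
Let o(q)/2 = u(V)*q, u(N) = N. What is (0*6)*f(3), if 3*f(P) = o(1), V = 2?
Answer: 0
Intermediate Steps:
o(q) = 4*q (o(q) = 2*(2*q) = 4*q)
f(P) = 4/3 (f(P) = (4*1)/3 = (1/3)*4 = 4/3)
(0*6)*f(3) = (0*6)*(4/3) = 0*(4/3) = 0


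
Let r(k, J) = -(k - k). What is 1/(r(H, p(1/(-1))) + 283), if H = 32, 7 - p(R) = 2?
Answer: 1/283 ≈ 0.0035336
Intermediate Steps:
p(R) = 5 (p(R) = 7 - 1*2 = 7 - 2 = 5)
r(k, J) = 0 (r(k, J) = -1*0 = 0)
1/(r(H, p(1/(-1))) + 283) = 1/(0 + 283) = 1/283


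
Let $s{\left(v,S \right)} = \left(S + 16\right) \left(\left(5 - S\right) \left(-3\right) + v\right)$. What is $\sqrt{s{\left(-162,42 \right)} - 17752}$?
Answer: $i \sqrt{20710} \approx 143.91 i$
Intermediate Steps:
$s{\left(v,S \right)} = \left(16 + S\right) \left(-15 + v + 3 S\right)$ ($s{\left(v,S \right)} = \left(16 + S\right) \left(\left(-15 + 3 S\right) + v\right) = \left(16 + S\right) \left(-15 + v + 3 S\right)$)
$\sqrt{s{\left(-162,42 \right)} - 17752} = \sqrt{\left(-240 + 3 \cdot 42^{2} + 16 \left(-162\right) + 33 \cdot 42 + 42 \left(-162\right)\right) - 17752} = \sqrt{\left(-240 + 3 \cdot 1764 - 2592 + 1386 - 6804\right) - 17752} = \sqrt{\left(-240 + 5292 - 2592 + 1386 - 6804\right) - 17752} = \sqrt{-2958 - 17752} = \sqrt{-20710} = i \sqrt{20710}$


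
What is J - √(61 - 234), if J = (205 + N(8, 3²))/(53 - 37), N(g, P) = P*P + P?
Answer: 295/16 - I*√173 ≈ 18.438 - 13.153*I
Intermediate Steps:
N(g, P) = P + P² (N(g, P) = P² + P = P + P²)
J = 295/16 (J = (205 + 3²*(1 + 3²))/(53 - 37) = (205 + 9*(1 + 9))/16 = (205 + 9*10)*(1/16) = (205 + 90)*(1/16) = 295*(1/16) = 295/16 ≈ 18.438)
J - √(61 - 234) = 295/16 - √(61 - 234) = 295/16 - √(-173) = 295/16 - I*√173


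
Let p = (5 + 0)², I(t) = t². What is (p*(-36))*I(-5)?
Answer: -22500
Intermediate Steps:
p = 25 (p = 5² = 25)
(p*(-36))*I(-5) = (25*(-36))*(-5)² = -900*25 = -22500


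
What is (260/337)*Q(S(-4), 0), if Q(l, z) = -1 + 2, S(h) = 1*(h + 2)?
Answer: 260/337 ≈ 0.77151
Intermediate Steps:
S(h) = 2 + h (S(h) = 1*(2 + h) = 2 + h)
Q(l, z) = 1
(260/337)*Q(S(-4), 0) = (260/337)*1 = 260/337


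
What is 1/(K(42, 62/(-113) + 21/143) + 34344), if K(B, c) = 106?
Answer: 1/34450 ≈ 2.9028e-5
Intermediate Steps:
1/(K(42, 62/(-113) + 21/143) + 34344) = 1/(106 + 34344) = 1/34450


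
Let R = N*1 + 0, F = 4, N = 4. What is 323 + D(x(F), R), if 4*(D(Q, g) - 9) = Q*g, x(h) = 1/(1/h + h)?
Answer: 5648/17 ≈ 332.24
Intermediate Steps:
R = 4 (R = 4*1 + 0 = 4 + 0 = 4)
x(h) = 1/(h + 1/h)
D(Q, g) = 9 + Q*g/4 (D(Q, g) = 9 + (Q*g)/4 = 9 + Q*g/4)
323 + D(x(F), R) = 323 + (9 + (1/4)*(4/(1 + 4**2))*4) = 323 + (9 + (1/4)*(4/(1 + 16))*4) = 323 + (9 + (1/4)*(4/17)*4) = 323 + (9 + 4/17) = 323 + 157/17 = 5648/17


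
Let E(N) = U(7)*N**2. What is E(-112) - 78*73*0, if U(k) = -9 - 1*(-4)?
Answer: -62720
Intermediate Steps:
U(k) = -5 (U(k) = -9 + 4 = -5)
E(N) = -5*N**2
E(-112) - 78*73*0 = -5*(-112)**2 - 78*73*0 = -5*12544 - 5694*0 = -62720 + 0 = -62720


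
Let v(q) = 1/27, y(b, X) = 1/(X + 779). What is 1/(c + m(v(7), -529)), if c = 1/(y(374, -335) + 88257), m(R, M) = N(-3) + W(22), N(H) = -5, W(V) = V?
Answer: 39186109/666164297 ≈ 0.058823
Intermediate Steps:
y(b, X) = 1/(779 + X)
v(q) = 1/27
m(R, M) = 17 (m(R, M) = -5 + 22 = 17)
c = 444/39186109 (c = 1/(1/(779 - 335) + 88257) = 1/(1/444 + 88257) = 1/(39186109/444) = 444/39186109 ≈ 1.1331e-5)
1/(c + m(v(7), -529)) = 1/(444/39186109 + 17) = 1/(666164297/39186109) = 39186109/666164297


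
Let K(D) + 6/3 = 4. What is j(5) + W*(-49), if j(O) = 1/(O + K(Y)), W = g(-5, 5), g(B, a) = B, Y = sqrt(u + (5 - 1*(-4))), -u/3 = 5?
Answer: 1716/7 ≈ 245.14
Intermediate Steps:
u = -15 (u = -3*5 = -15)
Y = I*sqrt(6) (Y = sqrt(-15 + (5 - 1*(-4))) = sqrt(-15 + (5 + 4)) = sqrt(-15 + 9) = sqrt(-6) = I*sqrt(6) ≈ 2.4495*I)
K(D) = 2 (K(D) = -2 + 4 = 2)
W = -5
j(O) = 1/(2 + O) (j(O) = 1/(O + 2) = 1/(2 + O))
j(5) + W*(-49) = 1/(2 + 5) - 5*(-49) = 1/7 + 245 = 1716/7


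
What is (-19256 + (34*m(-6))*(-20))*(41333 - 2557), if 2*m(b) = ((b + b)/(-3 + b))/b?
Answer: -6693668224/9 ≈ -7.4374e+8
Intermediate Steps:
m(b) = 1/(-3 + b) (m(b) = (((b + b)/(-3 + b))/b)/2 = (((2*b)/(-3 + b))/b)/2 = ((2*b/(-3 + b))/b)/2 = (2/(-3 + b))/2 = 1/(-3 + b))
(-19256 + (34*m(-6))*(-20))*(41333 - 2557) = (-19256 + (34/(-3 - 6))*(-20))*(41333 - 2557) = (-19256 + (34/(-9))*(-20))*38776 = (-19256 + (34*(-⅑))*(-20))*38776 = (-19256 - 34/9*(-20))*38776 = (-19256 + 680/9)*38776 = -172624/9*38776 = -6693668224/9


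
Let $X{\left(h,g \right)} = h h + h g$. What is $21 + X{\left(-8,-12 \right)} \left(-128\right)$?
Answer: $-20459$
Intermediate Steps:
$X{\left(h,g \right)} = h^{2} + g h$
$21 + X{\left(-8,-12 \right)} \left(-128\right) = 21 + - 8 \left(-12 - 8\right) \left(-128\right) = 21 + \left(-8\right) \left(-20\right) \left(-128\right) = 21 + 160 \left(-128\right) = 21 - 20480 = -20459$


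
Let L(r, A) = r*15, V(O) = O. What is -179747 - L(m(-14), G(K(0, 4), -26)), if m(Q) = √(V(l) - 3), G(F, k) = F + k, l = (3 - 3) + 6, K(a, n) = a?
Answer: -179747 - 15*√3 ≈ -1.7977e+5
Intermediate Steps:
l = 6 (l = 0 + 6 = 6)
m(Q) = √3 (m(Q) = √(6 - 3) = √3)
L(r, A) = 15*r
-179747 - L(m(-14), G(K(0, 4), -26)) = -179747 - 15*√3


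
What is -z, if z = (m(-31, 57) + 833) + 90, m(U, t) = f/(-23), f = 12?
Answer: -21217/23 ≈ -922.48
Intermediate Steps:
m(U, t) = -12/23 (m(U, t) = 12/(-23) = 12*(-1/23) = -12/23)
z = 21217/23 (z = (-12/23 + 833) + 90 = 19147/23 + 90 = 21217/23 ≈ 922.48)
-z = -1*21217/23 = -21217/23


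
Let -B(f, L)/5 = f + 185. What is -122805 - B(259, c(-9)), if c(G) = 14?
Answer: -120585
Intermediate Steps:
B(f, L) = -925 - 5*f (B(f, L) = -5*(f + 185) = -5*(185 + f) = -925 - 5*f)
-122805 - B(259, c(-9)) = -122805 - (-925 - 5*259) = -122805 - (-925 - 1295) = -122805 - 1*(-2220) = -122805 + 2220 = -120585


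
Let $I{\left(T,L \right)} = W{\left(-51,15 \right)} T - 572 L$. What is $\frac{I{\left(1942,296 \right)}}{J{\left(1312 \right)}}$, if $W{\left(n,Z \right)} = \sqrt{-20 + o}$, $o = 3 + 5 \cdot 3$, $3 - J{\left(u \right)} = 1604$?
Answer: $\frac{169312}{1601} - \frac{1942 i \sqrt{2}}{1601} \approx 105.75 - 1.7154 i$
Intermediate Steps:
$J{\left(u \right)} = -1601$ ($J{\left(u \right)} = 3 - 1604 = -1601$)
$o = 18$ ($o = 3 + 15 = 18$)
$W{\left(n,Z \right)} = i \sqrt{2}$ ($W{\left(n,Z \right)} = \sqrt{-20 + 18} = \sqrt{-2} = i \sqrt{2}$)
$I{\left(T,L \right)} = - 572 L + i T \sqrt{2}$ ($I{\left(T,L \right)} = i \sqrt{2} T - 572 L = i T \sqrt{2} - 572 L = - 572 L + i T \sqrt{2}$)
$\frac{I{\left(1942,296 \right)}}{J{\left(1312 \right)}} = \frac{\left(-572\right) 296 + i 1942 \sqrt{2}}{-1601} = \left(-169312 + 1942 i \sqrt{2}\right) \left(- \frac{1}{1601}\right) = \frac{169312}{1601} - \frac{1942 i \sqrt{2}}{1601}$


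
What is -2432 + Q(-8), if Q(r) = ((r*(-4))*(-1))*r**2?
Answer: -4480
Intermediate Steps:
Q(r) = 4*r**3 (Q(r) = (-4*r*(-1))*r**2 = (4*r)*r**2 = 4*r**3)
-2432 + Q(-8) = -2432 + 4*(-8)**3 = -2432 + 4*(-512) = -2432 - 2048 = -4480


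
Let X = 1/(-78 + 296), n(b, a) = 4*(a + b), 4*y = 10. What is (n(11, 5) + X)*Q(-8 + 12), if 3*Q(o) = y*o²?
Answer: 93020/109 ≈ 853.39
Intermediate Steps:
y = 5/2 (y = (¼)*10 = 5/2 ≈ 2.5000)
n(b, a) = 4*a + 4*b
X = 1/218 ≈ 0.0045872
Q(o) = 5*o²/6 (Q(o) = (5*o²/2)/3 = 5*o²/6)
(n(11, 5) + X)*Q(-8 + 12) = ((4*5 + 4*11) + 1/218)*(5*(-8 + 12)²/6) = ((20 + 44) + 1/218)*((⅚)*4²) = (64 + 1/218)*((⅚)*16) = (13953/218)*(40/3) = 93020/109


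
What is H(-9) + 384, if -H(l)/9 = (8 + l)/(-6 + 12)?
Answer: 771/2 ≈ 385.50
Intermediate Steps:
H(l) = -12 - 3*l/2 (H(l) = -9*(8 + l)/(-6 + 12) = -9*(8 + l)/6 = -9*(4/3 + l/6) = -12 - 3*l/2)
H(-9) + 384 = (-12 - 3/2*(-9)) + 384 = (-12 + 27/2) + 384 = 3/2 + 384 = 771/2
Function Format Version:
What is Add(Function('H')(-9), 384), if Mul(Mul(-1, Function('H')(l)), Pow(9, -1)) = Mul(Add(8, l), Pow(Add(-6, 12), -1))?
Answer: Rational(771, 2) ≈ 385.50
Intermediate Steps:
Function('H')(l) = Add(-12, Mul(Rational(-3, 2), l)) (Function('H')(l) = Mul(-9, Mul(Add(8, l), Pow(Add(-6, 12), -1))) = Mul(-9, Mul(Add(8, l), Pow(6, -1))) = Mul(-9, Mul(Add(8, l), Rational(1, 6))) = Mul(-9, Add(Rational(4, 3), Mul(Rational(1, 6), l))) = Add(-12, Mul(Rational(-3, 2), l)))
Add(Function('H')(-9), 384) = Add(Add(-12, Mul(Rational(-3, 2), -9)), 384) = Add(Add(-12, Rational(27, 2)), 384) = Add(Rational(3, 2), 384) = Rational(771, 2)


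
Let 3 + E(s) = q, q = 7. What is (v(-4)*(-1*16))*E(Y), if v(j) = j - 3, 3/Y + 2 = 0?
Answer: 448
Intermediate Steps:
Y = -3/2 (Y = 3/(-2 + 0) = 3/(-2) = 3*(-½) = -3/2 ≈ -1.5000)
v(j) = -3 + j
E(s) = 4 (E(s) = -3 + 7 = 4)
(v(-4)*(-1*16))*E(Y) = ((-3 - 4)*(-1*16))*4 = -7*(-16)*4 = 112*4 = 448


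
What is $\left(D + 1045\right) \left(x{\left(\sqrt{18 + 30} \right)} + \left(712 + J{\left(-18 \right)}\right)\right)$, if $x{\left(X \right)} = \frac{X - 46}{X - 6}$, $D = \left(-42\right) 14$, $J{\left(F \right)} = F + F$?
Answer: $300249 - \frac{18280 \sqrt{3}}{3} \approx 2.897 \cdot 10^{5}$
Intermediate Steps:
$J{\left(F \right)} = 2 F$
$D = -588$
$x{\left(X \right)} = \frac{-46 + X}{-6 + X}$
$\left(D + 1045\right) \left(x{\left(\sqrt{18 + 30} \right)} + \left(712 + J{\left(-18 \right)}\right)\right) = \left(-588 + 1045\right) \left(\frac{-46 + \sqrt{18 + 30}}{-6 + \sqrt{18 + 30}} + \left(712 + 2 \left(-18\right)\right)\right) = 457 \left(\frac{-46 + \sqrt{48}}{-6 + \sqrt{48}} + \left(712 - 36\right)\right) = 457 \left(\frac{-46 + 4 \sqrt{3}}{-6 + 4 \sqrt{3}} + 676\right) = 457 \left(676 + \frac{-46 + 4 \sqrt{3}}{-6 + 4 \sqrt{3}}\right) = 308932 + \frac{457 \left(-46 + 4 \sqrt{3}\right)}{-6 + 4 \sqrt{3}}$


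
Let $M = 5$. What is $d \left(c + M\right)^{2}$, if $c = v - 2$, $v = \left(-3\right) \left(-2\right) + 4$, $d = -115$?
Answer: $-19435$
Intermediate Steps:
$v = 10$ ($v = 6 + 4 = 10$)
$c = 8$ ($c = 10 - 2 = 8$)
$d \left(c + M\right)^{2} = - 115 \left(8 + 5\right)^{2} = - 115 \cdot 13^{2} = \left(-115\right) 169 = -19435$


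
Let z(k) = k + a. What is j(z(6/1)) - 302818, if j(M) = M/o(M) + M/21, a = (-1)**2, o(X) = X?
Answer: -908450/3 ≈ -3.0282e+5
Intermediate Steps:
a = 1
z(k) = 1 + k (z(k) = k + 1 = 1 + k)
j(M) = 1 + M/21 (j(M) = M/M + M/21 = 1 + M*(1/21) = 1 + M/21)
j(z(6/1)) - 302818 = (1 + (1 + 6/1)/21) - 302818 = (1 + (1 + 6*1)/21) - 302818 = (1 + (1 + 6)/21) - 302818 = (1 + (1/21)*7) - 302818 = (1 + 1/3) - 302818 = 4/3 - 302818 = -908450/3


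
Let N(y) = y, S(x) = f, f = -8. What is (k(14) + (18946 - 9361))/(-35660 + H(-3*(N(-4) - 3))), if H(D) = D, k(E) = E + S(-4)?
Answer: -9591/35639 ≈ -0.26912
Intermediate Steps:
S(x) = -8
k(E) = -8 + E (k(E) = E - 8 = -8 + E)
(k(14) + (18946 - 9361))/(-35660 + H(-3*(N(-4) - 3))) = ((-8 + 14) + (18946 - 9361))/(-35660 - 3*(-4 - 3)) = (6 + 9585)/(-35660 - 3*(-7)) = 9591/(-35660 + 21) = 9591/(-35639) = 9591*(-1/35639) = -9591/35639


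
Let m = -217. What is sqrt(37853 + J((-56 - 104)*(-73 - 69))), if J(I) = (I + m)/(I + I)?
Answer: sqrt(1221244604330)/5680 ≈ 194.56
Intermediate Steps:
J(I) = (-217 + I)/(2*I) (J(I) = (I - 217)/(I + I) = (-217 + I)/((2*I)) = (-217 + I)*(1/(2*I)) = (-217 + I)/(2*I))
sqrt(37853 + J((-56 - 104)*(-73 - 69))) = sqrt(37853 + (-217 + (-56 - 104)*(-73 - 69))/(2*(((-56 - 104)*(-73 - 69))))) = sqrt(37853 + (-217 - 160*(-142))/(2*((-160*(-142))))) = sqrt(37853 + (1/2)*(-217 + 22720)/22720) = sqrt(37853 + (1/2)*(1/22720)*22503) = sqrt(37853 + 22503/45440) = sqrt(1720062823/45440) = sqrt(1221244604330)/5680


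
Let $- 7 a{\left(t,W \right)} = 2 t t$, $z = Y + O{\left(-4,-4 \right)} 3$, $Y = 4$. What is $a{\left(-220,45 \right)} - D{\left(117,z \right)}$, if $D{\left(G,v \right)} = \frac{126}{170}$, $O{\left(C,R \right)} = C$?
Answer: $- \frac{8228441}{595} \approx -13829.0$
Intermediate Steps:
$z = -8$ ($z = 4 - 12 = -8$)
$D{\left(G,v \right)} = \frac{63}{85}$ ($D{\left(G,v \right)} = 126 \cdot \frac{1}{170} = \frac{63}{85}$)
$a{\left(t,W \right)} = - \frac{2 t^{2}}{7}$ ($a{\left(t,W \right)} = - \frac{2 t t}{7} = - \frac{2 t^{2}}{7}$)
$a{\left(-220,45 \right)} - D{\left(117,z \right)} = - \frac{2 \left(-220\right)^{2}}{7} - \frac{63}{85} = \left(- \frac{2}{7}\right) 48400 - \frac{63}{85} = - \frac{96800}{7} - \frac{63}{85} = - \frac{8228441}{595}$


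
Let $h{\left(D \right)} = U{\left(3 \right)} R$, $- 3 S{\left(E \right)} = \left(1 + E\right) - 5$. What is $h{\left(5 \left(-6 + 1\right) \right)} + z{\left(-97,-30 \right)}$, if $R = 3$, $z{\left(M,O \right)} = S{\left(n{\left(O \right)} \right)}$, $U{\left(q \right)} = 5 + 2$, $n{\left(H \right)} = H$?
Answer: $\frac{97}{3} \approx 32.333$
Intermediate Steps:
$U{\left(q \right)} = 7$
$S{\left(E \right)} = \frac{4}{3} - \frac{E}{3}$ ($S{\left(E \right)} = - \frac{\left(1 + E\right) - 5}{3} = - \frac{-4 + E}{3} = \frac{4}{3} - \frac{E}{3}$)
$z{\left(M,O \right)} = \frac{4}{3} - \frac{O}{3}$
$h{\left(D \right)} = 21$ ($h{\left(D \right)} = 7 \cdot 3 = 21$)
$h{\left(5 \left(-6 + 1\right) \right)} + z{\left(-97,-30 \right)} = 21 + \left(\frac{4}{3} - -10\right) = 21 + \left(\frac{4}{3} + 10\right) = 21 + \frac{34}{3} = \frac{97}{3}$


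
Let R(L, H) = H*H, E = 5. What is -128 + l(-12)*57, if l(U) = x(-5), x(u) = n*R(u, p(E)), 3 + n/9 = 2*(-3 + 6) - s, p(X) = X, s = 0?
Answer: 38347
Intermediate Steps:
R(L, H) = H²
n = 27 (n = -27 + 9*(2*(-3 + 6) - 1*0) = -27 + 9*(2*3 + 0) = -27 + 9*(6 + 0) = -27 + 9*6 = -27 + 54 = 27)
x(u) = 675 (x(u) = 27*5² = 27*25 = 675)
l(U) = 675
-128 + l(-12)*57 = -128 + 675*57 = -128 + 38475 = 38347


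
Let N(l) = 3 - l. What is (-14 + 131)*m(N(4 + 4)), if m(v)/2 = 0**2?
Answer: 0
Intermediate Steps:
m(v) = 0 (m(v) = 2*0**2 = 2*0 = 0)
(-14 + 131)*m(N(4 + 4)) = (-14 + 131)*0 = 117*0 = 0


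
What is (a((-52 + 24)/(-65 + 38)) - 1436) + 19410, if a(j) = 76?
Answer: 18050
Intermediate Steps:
(a((-52 + 24)/(-65 + 38)) - 1436) + 19410 = (76 - 1436) + 19410 = -1360 + 19410 = 18050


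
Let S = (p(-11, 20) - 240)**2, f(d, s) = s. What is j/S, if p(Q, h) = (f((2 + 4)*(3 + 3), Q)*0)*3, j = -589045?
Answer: -117809/11520 ≈ -10.226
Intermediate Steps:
p(Q, h) = 0 (p(Q, h) = (Q*0)*3 = 0*3 = 0)
S = 57600 (S = (0 - 240)**2 = (-240)**2 = 57600)
j/S = -589045/57600 = -589045*1/57600 = -117809/11520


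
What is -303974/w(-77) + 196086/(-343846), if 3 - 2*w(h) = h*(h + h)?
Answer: 103357944239/2038147165 ≈ 50.712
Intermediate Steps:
w(h) = 3/2 - h² (w(h) = 3/2 - h*(h + h)/2 = 3/2 - h*2*h/2 = 3/2 - h²)
-303974/w(-77) + 196086/(-343846) = -303974/(3/2 - 1*(-77)²) + 196086/(-343846) = -303974/(3/2 - 1*5929) + 196086*(-1/343846) = -303974/(3/2 - 5929) - 98043/171923 = -303974/(-11855/2) - 98043/171923 = -303974*(-2/11855) - 98043/171923 = 607948/11855 - 98043/171923 = 103357944239/2038147165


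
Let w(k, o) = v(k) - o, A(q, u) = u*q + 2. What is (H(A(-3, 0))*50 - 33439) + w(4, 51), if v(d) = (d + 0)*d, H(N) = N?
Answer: -33374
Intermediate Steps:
A(q, u) = 2 + q*u (A(q, u) = q*u + 2 = 2 + q*u)
v(d) = d² (v(d) = d*d = d²)
w(k, o) = k² - o
(H(A(-3, 0))*50 - 33439) + w(4, 51) = ((2 - 3*0)*50 - 33439) + (4² - 1*51) = ((2 + 0)*50 - 33439) + (16 - 51) = (2*50 - 33439) - 35 = (100 - 33439) - 35 = -33339 - 35 = -33374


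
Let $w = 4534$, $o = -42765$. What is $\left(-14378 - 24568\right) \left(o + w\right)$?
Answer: $1488944526$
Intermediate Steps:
$\left(-14378 - 24568\right) \left(o + w\right) = \left(-14378 - 24568\right) \left(-42765 + 4534\right) = \left(-38946\right) \left(-38231\right) = 1488944526$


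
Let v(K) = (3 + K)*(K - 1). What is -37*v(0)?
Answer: 111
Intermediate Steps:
v(K) = (-1 + K)*(3 + K) (v(K) = (3 + K)*(-1 + K) = (-1 + K)*(3 + K))
-37*v(0) = -37*(-3 + 0² + 2*0) = -37*(-3 + 0 + 0) = -37*(-3) = 111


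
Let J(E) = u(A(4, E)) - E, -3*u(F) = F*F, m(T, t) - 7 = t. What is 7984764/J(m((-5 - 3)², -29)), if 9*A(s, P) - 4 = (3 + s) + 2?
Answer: 1940297652/5177 ≈ 3.7479e+5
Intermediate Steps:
m(T, t) = 7 + t
A(s, P) = 1 + s/9 (A(s, P) = 4/9 + ((3 + s) + 2)/9 = 4/9 + (5 + s)/9 = 4/9 + (5/9 + s/9) = 1 + s/9)
u(F) = -F²/3 (u(F) = -F*F/3 = -F²/3)
J(E) = -169/243 - E (J(E) = -(1 + (⅑)*4)²/3 - E = -(1 + 4/9)²/3 - E = -(13/9)²/3 - E = -⅓*169/81 - E = -169/243 - E)
7984764/J(m((-5 - 3)², -29)) = 7984764/(-169/243 - (7 - 29)) = 7984764/(-169/243 - 1*(-22)) = 7984764/(-169/243 + 22) = 7984764/(5177/243) = 7984764*(243/5177) = 1940297652/5177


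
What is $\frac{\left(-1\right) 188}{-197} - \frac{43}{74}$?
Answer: $\frac{5441}{14578} \approx 0.37323$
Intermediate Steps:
$\frac{\left(-1\right) 188}{-197} - \frac{43}{74} = \left(-188\right) \left(- \frac{1}{197}\right) - \frac{43}{74} = \frac{188}{197} - \frac{43}{74} = \frac{5441}{14578}$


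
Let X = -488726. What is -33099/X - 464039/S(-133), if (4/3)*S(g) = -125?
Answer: 907164109381/183272250 ≈ 4949.8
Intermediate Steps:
S(g) = -375/4 (S(g) = (¾)*(-125) = -375/4)
-33099/X - 464039/S(-133) = -33099/(-488726) - 464039/(-375/4) = -33099*(-1/488726) - 464039*(-4/375) = 33099/488726 + 1856156/375 = 907164109381/183272250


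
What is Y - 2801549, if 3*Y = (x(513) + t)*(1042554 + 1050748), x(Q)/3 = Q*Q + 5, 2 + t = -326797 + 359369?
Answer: 1720878423137/3 ≈ 5.7363e+11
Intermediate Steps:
t = 32570 (t = -2 + (-326797 + 359369) = -2 + 32572 = 32570)
x(Q) = 15 + 3*Q² (x(Q) = 3*(Q*Q + 5) = 3*(Q² + 5) = 3*(5 + Q²) = 15 + 3*Q²)
Y = 1720886827784/3 (Y = (((15 + 3*513²) + 32570)*(1042554 + 1050748))/3 = (((15 + 3*263169) + 32570)*2093302)/3 = (((15 + 789507) + 32570)*2093302)/3 = ((789522 + 32570)*2093302)/3 = (822092*2093302)/3 = (⅓)*1720886827784 = 1720886827784/3 ≈ 5.7363e+11)
Y - 2801549 = 1720886827784/3 - 2801549 = 1720878423137/3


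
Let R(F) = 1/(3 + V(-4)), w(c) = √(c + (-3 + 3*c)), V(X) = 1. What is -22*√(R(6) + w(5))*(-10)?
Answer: 110*√(1 + 4*√17) ≈ 460.06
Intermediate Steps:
w(c) = √(-3 + 4*c)
R(F) = ¼ (R(F) = 1/(3 + 1) = 1/4 = ¼)
-22*√(R(6) + w(5))*(-10) = -22*√(¼ + √(-3 + 4*5))*(-10) = -22*√(¼ + √(-3 + 20))*(-10) = -22*√(¼ + √17)*(-10) = 220*√(¼ + √17)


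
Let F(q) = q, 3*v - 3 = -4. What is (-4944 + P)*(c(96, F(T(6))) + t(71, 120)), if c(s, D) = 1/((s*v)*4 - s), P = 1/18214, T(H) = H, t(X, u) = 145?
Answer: -2924734437185/4079936 ≈ -7.1686e+5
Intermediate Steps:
v = -1/3 (v = 1 + (1/3)*(-4) = 1 - 4/3 = -1/3 ≈ -0.33333)
P = 1/18214 ≈ 5.4903e-5
c(s, D) = -3/(7*s) (c(s, D) = 1/((s*(-1/3))*4 - s) = 1/(-s/3*4 - s) = 1/(-4*s/3 - s) = 1/(-7*s/3) = -3/(7*s))
(-4944 + P)*(c(96, F(T(6))) + t(71, 120)) = (-4944 + 1/18214)*(-3/7/96 + 145) = -90050015*(-3/7*1/96 + 145)/18214 = -90050015*(-1/224 + 145)/18214 = -90050015/18214*32479/224 = -2924734437185/4079936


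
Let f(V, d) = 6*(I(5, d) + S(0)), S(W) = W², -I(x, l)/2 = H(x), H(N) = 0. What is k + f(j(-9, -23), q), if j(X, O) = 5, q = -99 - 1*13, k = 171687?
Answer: 171687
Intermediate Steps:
q = -112 (q = -99 - 13 = -112)
I(x, l) = 0 (I(x, l) = -2*0 = 0)
f(V, d) = 0 (f(V, d) = 6*(0 + 0²) = 6*(0 + 0) = 6*0 = 0)
k + f(j(-9, -23), q) = 171687 + 0 = 171687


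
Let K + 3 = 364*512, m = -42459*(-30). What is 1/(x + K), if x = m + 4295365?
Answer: 1/5755500 ≈ 1.7375e-7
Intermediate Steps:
m = 1273770
K = 186365 (K = -3 + 364*512 = -3 + 186368 = 186365)
x = 5569135 (x = 1273770 + 4295365 = 5569135)
1/(x + K) = 1/(5569135 + 186365) = 1/5755500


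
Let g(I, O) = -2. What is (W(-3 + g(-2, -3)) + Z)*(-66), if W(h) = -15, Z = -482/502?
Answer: 264396/251 ≈ 1053.4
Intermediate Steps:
Z = -241/251 (Z = -482*1/502 = -241/251 ≈ -0.96016)
(W(-3 + g(-2, -3)) + Z)*(-66) = (-15 - 241/251)*(-66) = -4006/251*(-66) = 264396/251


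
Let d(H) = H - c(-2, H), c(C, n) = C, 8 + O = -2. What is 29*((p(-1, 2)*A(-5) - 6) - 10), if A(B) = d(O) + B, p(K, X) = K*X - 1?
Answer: 667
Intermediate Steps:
O = -10 (O = -8 - 2 = -10)
p(K, X) = -1 + K*X
d(H) = 2 + H (d(H) = H - 1*(-2) = H + 2 = 2 + H)
A(B) = -8 + B (A(B) = (2 - 10) + B = -8 + B)
29*((p(-1, 2)*A(-5) - 6) - 10) = 29*(((-1 - 1*2)*(-8 - 5) - 6) - 10) = 29*(((-1 - 2)*(-13) - 6) - 10) = 29*((-3*(-13) - 6) - 10) = 29*((39 - 6) - 10) = 29*(33 - 10) = 29*23 = 667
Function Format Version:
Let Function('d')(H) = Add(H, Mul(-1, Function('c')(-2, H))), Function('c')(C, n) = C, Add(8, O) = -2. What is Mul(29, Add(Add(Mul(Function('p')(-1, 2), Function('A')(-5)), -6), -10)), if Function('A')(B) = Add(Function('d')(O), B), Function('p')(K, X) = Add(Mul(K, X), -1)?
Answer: 667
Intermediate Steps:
O = -10 (O = Add(-8, -2) = -10)
Function('p')(K, X) = Add(-1, Mul(K, X))
Function('d')(H) = Add(2, H) (Function('d')(H) = Add(H, Mul(-1, -2)) = Add(H, 2) = Add(2, H))
Function('A')(B) = Add(-8, B) (Function('A')(B) = Add(Add(2, -10), B) = Add(-8, B))
Mul(29, Add(Add(Mul(Function('p')(-1, 2), Function('A')(-5)), -6), -10)) = Mul(29, Add(Add(Mul(Add(-1, Mul(-1, 2)), Add(-8, -5)), -6), -10)) = Mul(29, Add(Add(Mul(Add(-1, -2), -13), -6), -10)) = Mul(29, Add(Add(Mul(-3, -13), -6), -10)) = Mul(29, Add(Add(39, -6), -10)) = Mul(29, Add(33, -10)) = Mul(29, 23) = 667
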